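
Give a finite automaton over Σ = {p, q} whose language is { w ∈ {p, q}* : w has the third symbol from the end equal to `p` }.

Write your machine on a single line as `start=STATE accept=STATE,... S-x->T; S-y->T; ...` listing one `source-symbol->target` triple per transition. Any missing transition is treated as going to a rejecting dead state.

start=s0; accept=s7,s8,s9,s10; s0-p->s1; s0-q->s2; s1-p->s3; s1-q->s4; s2-p->s5; s2-q->s6; s3-p->s7; s3-q->s8; s4-p->s9; s4-q->s10; s5-p->s11; s5-q->s12; s6-p->s13; s6-q->s14; s7-p->s7; s7-q->s8; s8-p->s9; s8-q->s10; s9-p->s11; s9-q->s12; s10-p->s13; s10-q->s14; s11-p->s7; s11-q->s8; s12-p->s9; s12-q->s10; s13-p->s11; s13-q->s12; s14-p->s13; s14-q->s14

Because acceptance depends on a position counted from the end, the machine has to buffer the most recent 3 symbols. Make each state the string of the last up-to-3 symbols read; on input `x` shift the window left and append `x`. Accept when the buffered window has length 3 and begins with `p`.
          p    q  
>  s0     s1   s2 
   s1     s3   s4 
   s2     s5   s6 
   s3     s7   s8 
   s4     s9  s10 
   s5    s11  s12 
   s6    s13  s14 
 * s7     s7   s8 
 * s8     s9  s10 
 * s9    s11  s12 
 * s10   s13  s14 
   s11    s7   s8 
   s12    s9  s10 
   s13   s11  s12 
   s14   s13  s14 
(> = start, * = accepting)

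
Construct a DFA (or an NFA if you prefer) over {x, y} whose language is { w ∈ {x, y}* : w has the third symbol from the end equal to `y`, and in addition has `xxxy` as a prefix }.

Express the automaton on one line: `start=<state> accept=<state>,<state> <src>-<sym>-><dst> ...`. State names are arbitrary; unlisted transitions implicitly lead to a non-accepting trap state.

start=S0 accept=S8,S9,S10,S11 S0-x->S1 S0-y->S2 S1-x->S3 S1-y->S2 S2-x->S2 S2-y->S2 S3-x->S4 S3-y->S2 S4-x->S2 S4-y->S5 S5-x->S6 S5-y->S7 S6-x->S8 S6-y->S9 S7-x->S10 S7-y->S11 S8-x->S12 S8-y->S5 S9-x->S6 S9-y->S7 S10-x->S8 S10-y->S9 S11-x->S10 S11-y->S11 S12-x->S12 S12-y->S5

Handle the two conditions separately and then intersect. The first has 15 states tracking the last 3 symbols read; the second has 6 states tracking whether the input so far still matches the prefix `xxxy`. A product state is a pair (one from each), accepting exactly when both do. Equivalent product states are then merged.
A 13-state machine:
          x    y  
>  S0     S1   S2 
   S1     S3   S2 
   S2     S2   S2 
   S3     S4   S2 
   S4     S2   S5 
   S5     S6   S7 
   S6     S8   S9 
   S7    S10  S11 
 * S8    S12   S5 
 * S9     S6   S7 
 * S10    S8   S9 
 * S11   S10  S11 
   S12   S12   S5 
(> = start, * = accepting)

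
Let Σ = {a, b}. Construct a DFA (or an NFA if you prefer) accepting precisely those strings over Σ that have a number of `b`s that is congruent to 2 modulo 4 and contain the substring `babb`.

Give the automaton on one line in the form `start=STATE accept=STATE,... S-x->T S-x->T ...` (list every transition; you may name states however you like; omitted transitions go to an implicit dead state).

Build one automaton per condition and run them in lockstep. The first has 4 states tracking the count of `b`s modulo 4; the second has 5 states tracking whether and how much of `babb` has been seen. A product state is a pair (one from each), accepting exactly when both do.
With 20 states:
          a    b  
>  q0     q0   q1 
   q1     q2   q3 
   q2     q4   q5 
   q3     q6   q7 
   q4     q4   q3 
   q5     q6   q8 
   q6     q9  q10 
   q7    q11  q12 
   q8     q8  q13 
   q9     q9   q7 
   q10   q11  q13 
   q11   q14  q15 
   q12   q16   q1 
   q13   q13  q17 
   q14   q14  q12 
   q15   q16  q17 
   q16    q0  q18 
   q17   q17  q19 
   q18    q2  q19 
 * q19   q19   q8 
(> = start, * = accepting)

start=q0 accept=q19 q0-a->q0 q0-b->q1 q1-a->q2 q1-b->q3 q2-a->q4 q2-b->q5 q3-a->q6 q3-b->q7 q4-a->q4 q4-b->q3 q5-a->q6 q5-b->q8 q6-a->q9 q6-b->q10 q7-a->q11 q7-b->q12 q8-a->q8 q8-b->q13 q9-a->q9 q9-b->q7 q10-a->q11 q10-b->q13 q11-a->q14 q11-b->q15 q12-a->q16 q12-b->q1 q13-a->q13 q13-b->q17 q14-a->q14 q14-b->q12 q15-a->q16 q15-b->q17 q16-a->q0 q16-b->q18 q17-a->q17 q17-b->q19 q18-a->q2 q18-b->q19 q19-a->q19 q19-b->q8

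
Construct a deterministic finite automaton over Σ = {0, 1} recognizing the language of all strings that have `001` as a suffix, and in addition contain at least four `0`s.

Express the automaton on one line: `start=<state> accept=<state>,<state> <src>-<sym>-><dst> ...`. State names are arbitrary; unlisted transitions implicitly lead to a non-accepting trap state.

start=q0 accept=q12,q15 q0-0->q1 q0-1->q0 q1-0->q2 q1-1->q3 q2-0->q4 q2-1->q5 q3-0->q6 q3-1->q3 q4-0->q7 q4-1->q8 q5-0->q9 q5-1->q10 q6-0->q4 q6-1->q10 q7-0->q11 q7-1->q12 q8-0->q13 q8-1->q14 q9-0->q7 q9-1->q14 q10-0->q9 q10-1->q10 q11-0->q11 q11-1->q15 q12-0->q16 q12-1->q17 q13-0->q11 q13-1->q17 q14-0->q13 q14-1->q14 q15-0->q16 q15-1->q18 q16-0->q11 q16-1->q18 q17-0->q16 q17-1->q17 q18-0->q16 q18-1->q18

Run two small machines in parallel and take their product. The first has 4 states tracking how much of the suffix `001` has currently been matched; the second has 6 states tracking the count of `0`s, saturating at 5. A product state is a pair (one from each), accepting exactly when both do.
          0    1  
>  q0     q1   q0 
   q1     q2   q3 
   q2     q4   q5 
   q3     q6   q3 
   q4     q7   q8 
   q5     q9  q10 
   q6     q4  q10 
   q7    q11  q12 
   q8    q13  q14 
   q9     q7  q14 
   q10    q9  q10 
   q11   q11  q15 
 * q12   q16  q17 
   q13   q11  q17 
   q14   q13  q14 
 * q15   q16  q18 
   q16   q11  q18 
   q17   q16  q17 
   q18   q16  q18 
(> = start, * = accepting)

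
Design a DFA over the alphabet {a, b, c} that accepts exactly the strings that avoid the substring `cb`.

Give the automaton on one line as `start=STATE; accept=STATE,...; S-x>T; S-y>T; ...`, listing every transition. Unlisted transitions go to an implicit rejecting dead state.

This is the complement of 'contains `cb`'. Use the same substring-matching states — q0 through q2 holding how much of `cb` has just been matched — but flip the accepting set: everything except the trap q2 accepts.
        a   b   c  
>* q0   q0  q0  q1 
 * q1   q0  q2  q1 
   q2   q2  q2  q2 
(> = start, * = accepting)

start=q0; accept=q0,q1; q0-a>q0; q0-b>q0; q0-c>q1; q1-a>q0; q1-b>q2; q1-c>q1; q2-a>q2; q2-b>q2; q2-c>q2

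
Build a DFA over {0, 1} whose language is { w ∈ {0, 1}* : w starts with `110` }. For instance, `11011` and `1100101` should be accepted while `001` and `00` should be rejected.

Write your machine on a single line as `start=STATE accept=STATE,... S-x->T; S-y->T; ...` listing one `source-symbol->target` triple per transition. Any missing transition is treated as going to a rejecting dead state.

Check the first 3 symbols one by one: S0 through S2 record how many have matched `110` so far; any wrong symbol goes to the dead state S4. After all 3 match we enter the accepting sink S3.
With 5 states:
        0   1  
>  S0   S4  S1 
   S1   S4  S2 
   S2   S3  S4 
 * S3   S3  S3 
   S4   S4  S4 
(> = start, * = accepting)

start=S0; accept=S3; S0-0->S4; S0-1->S1; S1-0->S4; S1-1->S2; S2-0->S3; S2-1->S4; S3-0->S3; S3-1->S3; S4-0->S4; S4-1->S4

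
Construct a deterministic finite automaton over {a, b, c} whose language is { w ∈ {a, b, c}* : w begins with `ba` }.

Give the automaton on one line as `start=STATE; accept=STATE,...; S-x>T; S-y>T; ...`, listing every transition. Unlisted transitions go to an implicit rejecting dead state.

start=s0; accept=s2; s0-a>s3; s0-b>s1; s0-c>s3; s1-a>s2; s1-b>s3; s1-c>s3; s2-a>s2; s2-b>s2; s2-c>s2; s3-a>s3; s3-b>s3; s3-c>s3

Check the first 2 symbols one by one: s0 through s1 record how many have matched `ba` so far; any wrong symbol goes to the dead state s3. After all 2 match we enter the accepting sink s2.
4 states suffice.
        a   b   c  
>  s0   s3  s1  s3 
   s1   s2  s3  s3 
 * s2   s2  s2  s2 
   s3   s3  s3  s3 
(> = start, * = accepting)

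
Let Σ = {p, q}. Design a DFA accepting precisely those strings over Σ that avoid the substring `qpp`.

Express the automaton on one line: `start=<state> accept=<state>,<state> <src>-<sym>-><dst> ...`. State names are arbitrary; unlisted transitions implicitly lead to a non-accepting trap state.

start=s0 accept=s0,s1,s2 s0-p->s0 s0-q->s1 s1-p->s2 s1-q->s1 s2-p->s3 s2-q->s1 s3-p->s3 s3-q->s3

Track partial matches of the forbidden pattern `qpp`. State s3 is a dead state reached once `qpp` has occurred; every other state accepts. s0 means no part of `qpp` is currently matched.
4 states suffice.
        p   q  
>* s0   s0  s1 
 * s1   s2  s1 
 * s2   s3  s1 
   s3   s3  s3 
(> = start, * = accepting)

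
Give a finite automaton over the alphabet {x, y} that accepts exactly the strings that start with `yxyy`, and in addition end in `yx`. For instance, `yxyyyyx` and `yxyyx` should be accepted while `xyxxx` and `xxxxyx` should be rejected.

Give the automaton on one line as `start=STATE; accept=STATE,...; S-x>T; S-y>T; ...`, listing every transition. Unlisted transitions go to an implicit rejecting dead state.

Handle the two conditions separately and then intersect. One (6 states) tracks whether the input so far still matches the prefix `yxyy`; the other (3 states) tracks how much of the suffix `yx` has currently been matched. Each combined state is a pair, one component from each; accept when both components accept. Minimizing collapses redundant product states.
8 states suffice.
        x   y  
>  q0   q1  q2 
   q1   q1  q1 
   q2   q3  q1 
   q3   q1  q4 
   q4   q1  q5 
   q5   q6  q5 
 * q6   q7  q5 
   q7   q7  q5 
(> = start, * = accepting)

start=q0; accept=q6; q0-x>q1; q0-y>q2; q1-x>q1; q1-y>q1; q2-x>q3; q2-y>q1; q3-x>q1; q3-y>q4; q4-x>q1; q4-y>q5; q5-x>q6; q5-y>q5; q6-x>q7; q6-y>q5; q7-x>q7; q7-y>q5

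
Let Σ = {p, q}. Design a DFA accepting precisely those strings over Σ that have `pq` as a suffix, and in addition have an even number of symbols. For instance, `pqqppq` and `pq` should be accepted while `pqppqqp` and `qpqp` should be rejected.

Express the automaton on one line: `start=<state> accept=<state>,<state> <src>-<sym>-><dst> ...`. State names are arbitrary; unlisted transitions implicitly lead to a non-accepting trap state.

Build one automaton per condition and run them in lockstep. The first has 3 states tracking how much of the suffix `pq` has currently been matched; the second has 2 states tracking the input length modulo 2. A product state is a pair (one from each), accepting exactly when both do.
With 6 states:
        p   q  
>  s0   s1  s2 
   s1   s3  s4 
   s2   s3  s0 
   s3   s1  s5 
 * s4   s1  s2 
   s5   s3  s0 
(> = start, * = accepting)

start=s0 accept=s4 s0-p->s1 s0-q->s2 s1-p->s3 s1-q->s4 s2-p->s3 s2-q->s0 s3-p->s1 s3-q->s5 s4-p->s1 s4-q->s2 s5-p->s3 s5-q->s0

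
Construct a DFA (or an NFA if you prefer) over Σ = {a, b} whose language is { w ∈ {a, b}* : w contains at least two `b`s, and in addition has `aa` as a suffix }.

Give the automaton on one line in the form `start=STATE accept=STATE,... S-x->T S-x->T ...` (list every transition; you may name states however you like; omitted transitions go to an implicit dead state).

start=S0 accept=S9,S11 S0-a->S1 S0-b->S2 S1-a->S3 S1-b->S2 S2-a->S4 S2-b->S5 S3-a->S3 S3-b->S2 S4-a->S6 S4-b->S5 S5-a->S7 S5-b->S8 S6-a->S6 S6-b->S5 S7-a->S9 S7-b->S8 S8-a->S10 S8-b->S8 S9-a->S9 S9-b->S8 S10-a->S11 S10-b->S8 S11-a->S11 S11-b->S8

Build one automaton per condition and run them in lockstep. One (4 states) tracks the count of `b`s, saturating at 3; the other (3 states) tracks how much of the suffix `aa` has currently been matched. Each combined state is a pair, one component from each; accept when both components accept.
A 12-state machine:
          a    b  
>  S0     S1   S2 
   S1     S3   S2 
   S2     S4   S5 
   S3     S3   S2 
   S4     S6   S5 
   S5     S7   S8 
   S6     S6   S5 
   S7     S9   S8 
   S8    S10   S8 
 * S9     S9   S8 
   S10   S11   S8 
 * S11   S11   S8 
(> = start, * = accepting)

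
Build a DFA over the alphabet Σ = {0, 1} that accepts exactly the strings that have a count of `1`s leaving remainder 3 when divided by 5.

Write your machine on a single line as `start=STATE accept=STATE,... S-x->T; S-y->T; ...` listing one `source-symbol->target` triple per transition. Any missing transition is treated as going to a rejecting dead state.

start=q0; accept=q3; q0-0->q0; q0-1->q1; q1-0->q1; q1-1->q2; q2-0->q2; q2-1->q3; q3-0->q3; q3-1->q4; q4-0->q4; q4-1->q0

The only thing that matters is how many `1`s have appeared, reduced mod 5. Use one state per residue: q0 for 0, …, q4 for 4. Reading `1` moves to the next residue; anything else stays put. q3 is accepting.
5 states suffice.
        0   1  
>  q0   q0  q1 
   q1   q1  q2 
   q2   q2  q3 
 * q3   q3  q4 
   q4   q4  q0 
(> = start, * = accepting)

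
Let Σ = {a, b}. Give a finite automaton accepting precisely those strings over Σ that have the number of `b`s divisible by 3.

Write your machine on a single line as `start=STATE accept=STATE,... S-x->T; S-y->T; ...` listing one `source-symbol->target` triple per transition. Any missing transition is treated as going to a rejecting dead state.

The only thing that matters is how many `b`s have appeared, reduced mod 3. Use one state per residue: S0 for 0, …, S2 for 2. Reading `b` moves to the next residue; anything else stays put. S0 is accepting.
A 3-state machine:
        a   b  
>* S0   S0  S1 
   S1   S1  S2 
   S2   S2  S0 
(> = start, * = accepting)

start=S0; accept=S0; S0-a->S0; S0-b->S1; S1-a->S1; S1-b->S2; S2-a->S2; S2-b->S0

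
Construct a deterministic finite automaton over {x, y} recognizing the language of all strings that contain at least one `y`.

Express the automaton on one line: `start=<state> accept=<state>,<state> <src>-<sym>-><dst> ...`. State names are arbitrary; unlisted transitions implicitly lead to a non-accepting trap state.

start=q0 accept=q1,q2 q0-x->q0 q0-y->q1 q1-x->q1 q1-y->q2 q2-x->q2 q2-y->q2

Only the number of `y`s matters, and only up to 2. Make a chain q0 → q1 → q2 advanced by each `y` (with q2 absorbing); every other symbol self-loops. The accepting set is {q1, q2}.
        x   y  
>  q0   q0  q1 
 * q1   q1  q2 
 * q2   q2  q2 
(> = start, * = accepting)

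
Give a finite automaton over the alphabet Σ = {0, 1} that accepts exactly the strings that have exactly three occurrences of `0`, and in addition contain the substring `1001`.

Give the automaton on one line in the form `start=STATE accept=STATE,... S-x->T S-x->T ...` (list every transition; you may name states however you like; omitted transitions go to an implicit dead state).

start=q0 accept=q10 q0-0->q1 q0-1->q2 q1-0->q3 q1-1->q4 q2-0->q5 q2-1->q2 q3-0->q3 q3-1->q3 q4-0->q6 q4-1->q4 q5-0->q7 q5-1->q4 q6-0->q8 q6-1->q3 q7-0->q3 q7-1->q9 q8-0->q3 q8-1->q10 q9-0->q10 q9-1->q9 q10-0->q3 q10-1->q10

Run two small machines in parallel and take their product. The first has 5 states tracking the count of `0`s, saturating at 4; the second has 5 states tracking whether and how much of `1001` has been seen. A product state is a pair (one from each), accepting exactly when both do. After merging equivalent states the machine shrinks.
An 11-state machine:
          0    1  
>  q0     q1   q2 
   q1     q3   q4 
   q2     q5   q2 
   q3     q3   q3 
   q4     q6   q4 
   q5     q7   q4 
   q6     q8   q3 
   q7     q3   q9 
   q8     q3  q10 
   q9    q10   q9 
 * q10    q3  q10 
(> = start, * = accepting)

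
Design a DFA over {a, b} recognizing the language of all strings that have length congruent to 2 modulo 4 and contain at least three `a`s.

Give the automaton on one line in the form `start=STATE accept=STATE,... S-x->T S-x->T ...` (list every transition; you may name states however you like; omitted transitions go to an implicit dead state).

Run two small machines in parallel and take their product. The first has 4 states tracking the input length modulo 4; the second has 5 states tracking the count of `a`s, saturating at 4. A product state is a pair (one from each), accepting exactly when both do. Minimizing collapses redundant product states.
With 16 states:
          a    b  
>  q0     q1   q2 
   q1     q3   q4 
   q2     q4   q5 
   q3     q6   q7 
   q4     q7   q8 
   q5     q8   q9 
   q6    q10  q10 
   q7    q10  q11 
   q8    q11  q12 
   q9    q12   q0 
   q10   q13  q13 
   q11   q13  q14 
   q12   q14   q1 
   q13   q15  q15 
   q14   q15   q3 
 * q15    q6   q6 
(> = start, * = accepting)

start=q0 accept=q15 q0-a->q1 q0-b->q2 q1-a->q3 q1-b->q4 q2-a->q4 q2-b->q5 q3-a->q6 q3-b->q7 q4-a->q7 q4-b->q8 q5-a->q8 q5-b->q9 q6-a->q10 q6-b->q10 q7-a->q10 q7-b->q11 q8-a->q11 q8-b->q12 q9-a->q12 q9-b->q0 q10-a->q13 q10-b->q13 q11-a->q13 q11-b->q14 q12-a->q14 q12-b->q1 q13-a->q15 q13-b->q15 q14-a->q15 q14-b->q3 q15-a->q6 q15-b->q6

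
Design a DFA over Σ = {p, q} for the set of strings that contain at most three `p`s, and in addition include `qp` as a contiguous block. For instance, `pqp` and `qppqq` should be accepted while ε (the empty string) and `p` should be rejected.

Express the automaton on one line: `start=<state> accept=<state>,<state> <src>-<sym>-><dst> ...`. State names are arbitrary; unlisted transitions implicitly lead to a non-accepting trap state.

start=S0 accept=S5,S8,S9 S0-p->S1 S0-q->S2 S1-p->S3 S1-q->S4 S2-p->S5 S2-q->S2 S3-p->S6 S3-q->S7 S4-p->S8 S4-q->S4 S5-p->S8 S5-q->S5 S6-p->S6 S6-q->S6 S7-p->S9 S7-q->S7 S8-p->S9 S8-q->S8 S9-p->S6 S9-q->S9

Run two small machines in parallel and take their product. The first has 5 states tracking the count of `p`s, saturating at 4; the second has 3 states tracking whether and how much of `qp` has been seen. A product state is a pair (one from each), accepting exactly when both do. After merging equivalent states the machine shrinks.
A 10-state machine:
        p   q  
>  S0   S1  S2 
   S1   S3  S4 
   S2   S5  S2 
   S3   S6  S7 
   S4   S8  S4 
 * S5   S8  S5 
   S6   S6  S6 
   S7   S9  S7 
 * S8   S9  S8 
 * S9   S6  S9 
(> = start, * = accepting)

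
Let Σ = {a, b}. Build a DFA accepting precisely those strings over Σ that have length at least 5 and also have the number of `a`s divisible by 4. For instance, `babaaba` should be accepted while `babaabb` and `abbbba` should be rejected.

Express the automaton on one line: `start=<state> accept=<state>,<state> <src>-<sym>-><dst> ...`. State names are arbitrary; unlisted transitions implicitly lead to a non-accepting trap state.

start=s0 accept=s11 s0-a->s1 s0-b->s2 s1-a->s3 s1-b->s4 s2-a->s4 s2-b->s5 s3-a->s6 s3-b->s7 s4-a->s7 s4-b->s4 s5-a->s4 s5-b->s8 s6-a->s9 s6-b->s10 s7-a->s10 s7-b->s7 s8-a->s4 s8-b->s9 s9-a->s4 s9-b->s11 s10-a->s11 s10-b->s10 s11-a->s4 s11-b->s11

Build one automaton per condition and run them in lockstep. The first has 7 states tracking the input length, saturating at 6; the second has 4 states tracking the count of `a`s modulo 4. A product state is a pair (one from each), accepting exactly when both do. Minimizing collapses redundant product states.
          a    b  
>  s0     s1   s2 
   s1     s3   s4 
   s2     s4   s5 
   s3     s6   s7 
   s4     s7   s4 
   s5     s4   s8 
   s6     s9  s10 
   s7    s10   s7 
   s8     s4   s9 
   s9     s4  s11 
   s10   s11  s10 
 * s11    s4  s11 
(> = start, * = accepting)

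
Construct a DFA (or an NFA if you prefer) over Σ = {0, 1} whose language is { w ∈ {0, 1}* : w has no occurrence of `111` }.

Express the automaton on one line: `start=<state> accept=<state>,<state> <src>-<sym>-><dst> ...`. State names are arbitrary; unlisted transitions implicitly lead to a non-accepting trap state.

start=A accept=A,B,C A-0->A A-1->B B-0->A B-1->C C-0->A C-1->D D-0->D D-1->D

Track partial matches of the forbidden pattern `111`. State D is a dead state reached once `111` has occurred; every other state accepts. A means no part of `111` is currently matched.
With 4 states:
       0  1 
>* A   A  B 
 * B   A  C 
 * C   A  D 
   D   D  D 
(> = start, * = accepting)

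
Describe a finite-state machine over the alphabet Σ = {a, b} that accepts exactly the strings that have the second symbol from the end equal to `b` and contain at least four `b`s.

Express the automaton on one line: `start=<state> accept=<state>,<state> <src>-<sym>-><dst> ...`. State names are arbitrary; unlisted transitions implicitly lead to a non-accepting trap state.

start=S0 accept=S14,S17,S18,S21 S0-a->S1 S0-b->S2 S1-a->S3 S1-b->S4 S2-a->S5 S2-b->S6 S3-a->S3 S3-b->S4 S4-a->S5 S4-b->S6 S5-a->S7 S5-b->S8 S6-a->S9 S6-b->S10 S7-a->S7 S7-b->S8 S8-a->S9 S8-b->S10 S9-a->S11 S9-b->S12 S10-a->S13 S10-b->S14 S11-a->S11 S11-b->S12 S12-a->S13 S12-b->S14 S13-a->S15 S13-b->S16 S14-a->S17 S14-b->S18 S15-a->S15 S15-b->S16 S16-a->S17 S16-b->S18 S17-a->S19 S17-b->S20 S18-a->S21 S18-b->S18 S19-a->S19 S19-b->S20 S20-a->S21 S20-b->S18 S21-a->S22 S21-b->S20 S22-a->S22 S22-b->S20

Handle the two conditions separately and then intersect. The first has 7 states tracking the last 2 symbols read; the second has 6 states tracking the count of `b`s, saturating at 5. A product state is a pair (one from each), accepting exactly when both do.
23 states suffice.
          a    b  
>  S0     S1   S2 
   S1     S3   S4 
   S2     S5   S6 
   S3     S3   S4 
   S4     S5   S6 
   S5     S7   S8 
   S6     S9  S10 
   S7     S7   S8 
   S8     S9  S10 
   S9    S11  S12 
   S10   S13  S14 
   S11   S11  S12 
   S12   S13  S14 
   S13   S15  S16 
 * S14   S17  S18 
   S15   S15  S16 
   S16   S17  S18 
 * S17   S19  S20 
 * S18   S21  S18 
   S19   S19  S20 
   S20   S21  S18 
 * S21   S22  S20 
   S22   S22  S20 
(> = start, * = accepting)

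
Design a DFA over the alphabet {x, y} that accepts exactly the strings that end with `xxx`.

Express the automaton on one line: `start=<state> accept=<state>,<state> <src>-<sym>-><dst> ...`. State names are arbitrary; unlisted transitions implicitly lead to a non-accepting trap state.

start=A accept=D A-x->B A-y->A B-x->C B-y->A C-x->D C-y->A D-x->D D-y->A

Remember how much of `xxx` the current input suffix matches. State A means no match yet; B means the last symbol is `x`; C means the last 2 symbols are `xx`; D means the last 3 symbols are `xxx`. Only D accepts. On a mismatch, fall back to the longest proper suffix that is still a prefix of `xxx`.
With 4 states:
       x  y 
>  A   B  A 
   B   C  A 
   C   D  A 
 * D   D  A 
(> = start, * = accepting)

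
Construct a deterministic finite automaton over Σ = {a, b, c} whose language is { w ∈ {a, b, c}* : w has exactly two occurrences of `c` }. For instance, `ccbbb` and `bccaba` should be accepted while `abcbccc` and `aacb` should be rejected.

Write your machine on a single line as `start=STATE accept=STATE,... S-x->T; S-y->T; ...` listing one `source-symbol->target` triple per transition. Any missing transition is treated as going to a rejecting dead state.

start=s0; accept=s2; s0-a->s0; s0-b->s0; s0-c->s1; s1-a->s1; s1-b->s1; s1-c->s2; s2-a->s2; s2-b->s2; s2-c->s3; s3-a->s3; s3-b->s3; s3-c->s3

Count `c`s, saturating at 3: states s0 through s2 mean 0 through 2 `c`s seen; s3 means more than 2. Each `c` increments (capped at s3); other symbols loop. Accept from {s2}.
A 4-state machine:
        a   b   c  
>  s0   s0  s0  s1 
   s1   s1  s1  s2 
 * s2   s2  s2  s3 
   s3   s3  s3  s3 
(> = start, * = accepting)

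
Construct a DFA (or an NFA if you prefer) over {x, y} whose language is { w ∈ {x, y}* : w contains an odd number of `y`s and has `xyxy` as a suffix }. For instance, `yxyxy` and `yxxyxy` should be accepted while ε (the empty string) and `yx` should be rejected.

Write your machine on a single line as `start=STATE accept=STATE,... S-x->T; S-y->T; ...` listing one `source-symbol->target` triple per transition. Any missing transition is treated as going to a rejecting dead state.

start=s0; accept=s5; s0-x->s0; s0-y->s1; s1-x->s2; s1-y->s0; s2-x->s2; s2-y->s3; s3-x->s4; s3-y->s1; s4-x->s0; s4-y->s5; s5-x->s2; s5-y->s0

Run two small machines in parallel and take their product. The first has 2 states tracking the count of `y`s modulo 2; the second has 5 states tracking how much of the suffix `xyxy` has currently been matched. A product state is a pair (one from each), accepting exactly when both do. Equivalent product states are then merged.
6 states suffice.
        x   y  
>  s0   s0  s1 
   s1   s2  s0 
   s2   s2  s3 
   s3   s4  s1 
   s4   s0  s5 
 * s5   s2  s0 
(> = start, * = accepting)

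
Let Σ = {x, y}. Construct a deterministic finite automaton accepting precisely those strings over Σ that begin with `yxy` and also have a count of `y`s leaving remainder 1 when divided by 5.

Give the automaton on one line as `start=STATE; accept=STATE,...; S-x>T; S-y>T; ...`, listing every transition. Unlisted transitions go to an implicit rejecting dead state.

start=S0; accept=S12; S0-x>S1; S0-y>S2; S1-x>S1; S1-y>S3; S2-x>S4; S2-y>S5; S3-x>S3; S3-y>S5; S4-x>S3; S4-y>S6; S5-x>S5; S5-y>S7; S6-x>S6; S6-y>S8; S7-x>S7; S7-y>S9; S8-x>S8; S8-y>S10; S9-x>S9; S9-y>S1; S10-x>S10; S10-y>S11; S11-x>S11; S11-y>S12; S12-x>S12; S12-y>S6

Run two small machines in parallel and take their product. One (5 states) tracks whether the input so far still matches the prefix `yxy`; the other (5 states) tracks the count of `y`s modulo 5. Each combined state is a pair, one component from each; accept when both components accept.
A 13-state machine:
          x    y  
>  S0     S1   S2 
   S1     S1   S3 
   S2     S4   S5 
   S3     S3   S5 
   S4     S3   S6 
   S5     S5   S7 
   S6     S6   S8 
   S7     S7   S9 
   S8     S8  S10 
   S9     S9   S1 
   S10   S10  S11 
   S11   S11  S12 
 * S12   S12   S6 
(> = start, * = accepting)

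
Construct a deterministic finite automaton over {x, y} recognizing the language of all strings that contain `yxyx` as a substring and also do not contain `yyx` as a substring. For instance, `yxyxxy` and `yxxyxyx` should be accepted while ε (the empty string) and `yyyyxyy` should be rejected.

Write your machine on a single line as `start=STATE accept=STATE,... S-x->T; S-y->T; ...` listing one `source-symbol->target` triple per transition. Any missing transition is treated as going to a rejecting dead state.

start=A; accept=F,G,H; A-x->A; A-y->B; B-x->C; B-y->D; C-x->A; C-y->E; D-x->D; D-y->D; E-x->F; E-y->D; F-x->F; F-y->G; G-x->F; G-y->H; H-x->D; H-y->H

Run two small machines in parallel and take their product. One (5 states) tracks whether and how much of `yxyx` has been seen; the other (4 states) tracks partial matches of the forbidden pattern `yyx`. Each combined state is a pair, one component from each; accept when both components accept. Minimizing collapses redundant product states.
With 8 states:
       x  y 
>  A   A  B 
   B   C  D 
   C   A  E 
   D   D  D 
   E   F  D 
 * F   F  G 
 * G   F  H 
 * H   D  H 
(> = start, * = accepting)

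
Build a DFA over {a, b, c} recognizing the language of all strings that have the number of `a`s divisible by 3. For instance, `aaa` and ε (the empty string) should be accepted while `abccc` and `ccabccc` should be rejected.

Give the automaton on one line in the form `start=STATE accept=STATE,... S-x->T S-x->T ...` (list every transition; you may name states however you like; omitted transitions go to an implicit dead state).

start=q0 accept=q0 q0-a->q1 q0-b->q0 q0-c->q0 q1-a->q2 q1-b->q1 q1-c->q1 q2-a->q0 q2-b->q2 q2-c->q2

Keep the running count of `a`s modulo 3: each `a` advances along the cycle q0 → q1 → q2 → q0 while other symbols loop. Accept at q0.
A 3-state machine:
        a   b   c  
>* q0   q1  q0  q0 
   q1   q2  q1  q1 
   q2   q0  q2  q2 
(> = start, * = accepting)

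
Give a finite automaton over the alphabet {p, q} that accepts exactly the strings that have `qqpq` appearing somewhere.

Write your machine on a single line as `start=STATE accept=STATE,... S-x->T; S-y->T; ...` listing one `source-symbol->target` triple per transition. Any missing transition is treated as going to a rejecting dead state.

start=A; accept=E; A-p->A; A-q->B; B-p->A; B-q->C; C-p->D; C-q->C; D-p->A; D-q->E; E-p->E; E-q->E

Track how much of `qqpq` has been matched so far: state A is no progress, E is the absorbing accept state reached once `qqpq` has occurred. Intermediate states record partial matches; on a mismatch, fall back to the longest reusable overlap.
       p  q 
>  A   A  B 
   B   A  C 
   C   D  C 
   D   A  E 
 * E   E  E 
(> = start, * = accepting)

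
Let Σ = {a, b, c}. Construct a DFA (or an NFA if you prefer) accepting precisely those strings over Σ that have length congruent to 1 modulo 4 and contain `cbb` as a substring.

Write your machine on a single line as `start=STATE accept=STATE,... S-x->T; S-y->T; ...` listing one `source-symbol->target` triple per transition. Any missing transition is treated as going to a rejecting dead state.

start=S0; accept=S14; S0-a->S1; S0-b->S1; S0-c->S2; S1-a->S3; S1-b->S3; S1-c->S4; S2-a->S3; S2-b->S5; S2-c->S4; S3-a->S6; S3-b->S6; S3-c->S7; S4-a->S6; S4-b->S8; S4-c->S7; S5-a->S6; S5-b->S9; S5-c->S7; S6-a->S0; S6-b->S0; S6-c->S10; S7-a->S0; S7-b->S11; S7-c->S10; S8-a->S0; S8-b->S12; S8-c->S10; S9-a->S12; S9-b->S12; S9-c->S12; S10-a->S1; S10-b->S13; S10-c->S2; S11-a->S1; S11-b->S14; S11-c->S2; S12-a->S14; S12-b->S14; S12-c->S14; S13-a->S3; S13-b->S15; S13-c->S4; S14-a->S15; S14-b->S15; S14-c->S15; S15-a->S9; S15-b->S9; S15-c->S9

Build one automaton per condition and run them in lockstep. One (4 states) tracks the input length modulo 4; the other (4 states) tracks whether and how much of `cbb` has been seen. Each combined state is a pair, one component from each; accept when both components accept.
16 states suffice.
          a    b    c  
>  S0     S1   S1   S2 
   S1     S3   S3   S4 
   S2     S3   S5   S4 
   S3     S6   S6   S7 
   S4     S6   S8   S7 
   S5     S6   S9   S7 
   S6     S0   S0  S10 
   S7     S0  S11  S10 
   S8     S0  S12  S10 
   S9    S12  S12  S12 
   S10    S1  S13   S2 
   S11    S1  S14   S2 
   S12   S14  S14  S14 
   S13    S3  S15   S4 
 * S14   S15  S15  S15 
   S15    S9   S9   S9 
(> = start, * = accepting)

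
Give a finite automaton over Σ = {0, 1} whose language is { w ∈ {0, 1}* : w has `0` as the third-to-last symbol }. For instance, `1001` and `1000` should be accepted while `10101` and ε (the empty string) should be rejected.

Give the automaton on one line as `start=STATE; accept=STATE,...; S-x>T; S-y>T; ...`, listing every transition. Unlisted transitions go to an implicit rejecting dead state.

A DFA must remember the last 3 symbols (since which symbol is third-to-last isn't known until the input ends). Use one state per possible window of the last ≤3 symbols; accept from those whose window starts with `0`.
With 15 states:
          0    1  
>  q0     q1   q2 
   q1     q3   q4 
   q2     q5   q6 
   q3     q7   q8 
   q4     q9  q10 
   q5    q11  q12 
   q6    q13  q14 
 * q7     q7   q8 
 * q8     q9  q10 
 * q9    q11  q12 
 * q10   q13  q14 
   q11    q7   q8 
   q12    q9  q10 
   q13   q11  q12 
   q14   q13  q14 
(> = start, * = accepting)

start=q0; accept=q7,q8,q9,q10; q0-0>q1; q0-1>q2; q1-0>q3; q1-1>q4; q2-0>q5; q2-1>q6; q3-0>q7; q3-1>q8; q4-0>q9; q4-1>q10; q5-0>q11; q5-1>q12; q6-0>q13; q6-1>q14; q7-0>q7; q7-1>q8; q8-0>q9; q8-1>q10; q9-0>q11; q9-1>q12; q10-0>q13; q10-1>q14; q11-0>q7; q11-1>q8; q12-0>q9; q12-1>q10; q13-0>q11; q13-1>q12; q14-0>q13; q14-1>q14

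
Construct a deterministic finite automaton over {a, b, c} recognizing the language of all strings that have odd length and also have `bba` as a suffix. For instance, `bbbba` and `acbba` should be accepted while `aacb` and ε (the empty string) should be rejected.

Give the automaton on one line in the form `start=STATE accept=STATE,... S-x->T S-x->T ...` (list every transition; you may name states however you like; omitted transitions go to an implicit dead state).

Build one automaton per condition and run them in lockstep. One (2 states) tracks the input length modulo 2; the other (4 states) tracks how much of the suffix `bba` has currently been matched. Each combined state is a pair, one component from each; accept when both components accept. After merging equivalent states the machine shrinks.
        a   b   c  
>  S0   S1  S2  S1 
   S1   S0  S0  S0 
   S2   S0  S3  S0 
   S3   S4  S2  S1 
 * S4   S0  S0  S0 
(> = start, * = accepting)

start=S0 accept=S4 S0-a->S1 S0-b->S2 S0-c->S1 S1-a->S0 S1-b->S0 S1-c->S0 S2-a->S0 S2-b->S3 S2-c->S0 S3-a->S4 S3-b->S2 S3-c->S1 S4-a->S0 S4-b->S0 S4-c->S0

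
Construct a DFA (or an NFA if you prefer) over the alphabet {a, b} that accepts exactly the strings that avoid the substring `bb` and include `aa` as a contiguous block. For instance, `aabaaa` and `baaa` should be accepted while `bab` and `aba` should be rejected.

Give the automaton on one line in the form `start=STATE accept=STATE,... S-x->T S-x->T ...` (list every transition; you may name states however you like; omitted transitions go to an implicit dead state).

Run two small machines in parallel and take their product. The first has 3 states tracking partial matches of the forbidden pattern `bb`; the second has 3 states tracking whether and how much of `aa` has been seen. A product state is a pair (one from each), accepting exactly when both do.
8 states suffice.
        a   b  
>  q0   q1  q2 
   q1   q3  q2 
   q2   q1  q4 
 * q3   q3  q5 
   q4   q6  q4 
 * q5   q3  q7 
   q6   q7  q4 
   q7   q7  q7 
(> = start, * = accepting)

start=q0 accept=q3,q5 q0-a->q1 q0-b->q2 q1-a->q3 q1-b->q2 q2-a->q1 q2-b->q4 q3-a->q3 q3-b->q5 q4-a->q6 q4-b->q4 q5-a->q3 q5-b->q7 q6-a->q7 q6-b->q4 q7-a->q7 q7-b->q7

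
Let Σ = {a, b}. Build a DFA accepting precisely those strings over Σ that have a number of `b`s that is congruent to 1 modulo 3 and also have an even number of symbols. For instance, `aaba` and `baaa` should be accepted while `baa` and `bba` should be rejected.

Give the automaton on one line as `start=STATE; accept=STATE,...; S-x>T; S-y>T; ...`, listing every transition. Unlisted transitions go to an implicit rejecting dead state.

Build one automaton per condition and run them in lockstep. The first has 3 states tracking the count of `b`s modulo 3; the second has 2 states tracking the input length modulo 2. A product state is a pair (one from each), accepting exactly when both do.
        a   b  
>  q0   q1  q2 
   q1   q0  q3 
   q2   q3  q4 
 * q3   q2  q5 
   q4   q5  q1 
   q5   q4  q0 
(> = start, * = accepting)

start=q0; accept=q3; q0-a>q1; q0-b>q2; q1-a>q0; q1-b>q3; q2-a>q3; q2-b>q4; q3-a>q2; q3-b>q5; q4-a>q5; q4-b>q1; q5-a>q4; q5-b>q0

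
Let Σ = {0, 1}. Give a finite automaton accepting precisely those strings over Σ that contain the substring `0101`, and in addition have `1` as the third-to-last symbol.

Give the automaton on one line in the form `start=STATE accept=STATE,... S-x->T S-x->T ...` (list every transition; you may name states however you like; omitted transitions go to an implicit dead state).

start=s0 accept=s4,s7,s8,s9 s0-0->s1 s0-1->s0 s1-0->s1 s1-1->s2 s2-0->s3 s2-1->s0 s3-0->s1 s3-1->s4 s4-0->s5 s4-1->s6 s5-0->s7 s5-1->s4 s6-0->s8 s6-1->s9 s7-0->s10 s7-1->s11 s8-0->s7 s8-1->s4 s9-0->s8 s9-1->s9 s10-0->s10 s10-1->s11 s11-0->s5 s11-1->s6

Build one automaton per condition and run them in lockstep. One (5 states) tracks whether and how much of `0101` has been seen; the other (15 states) tracks the last 3 symbols read. Each combined state is a pair, one component from each; accept when both components accept. After merging equivalent states the machine shrinks.
A 12-state machine:
          0    1  
>  s0     s1   s0 
   s1     s1   s2 
   s2     s3   s0 
   s3     s1   s4 
 * s4     s5   s6 
   s5     s7   s4 
   s6     s8   s9 
 * s7    s10  s11 
 * s8     s7   s4 
 * s9     s8   s9 
   s10   s10  s11 
   s11    s5   s6 
(> = start, * = accepting)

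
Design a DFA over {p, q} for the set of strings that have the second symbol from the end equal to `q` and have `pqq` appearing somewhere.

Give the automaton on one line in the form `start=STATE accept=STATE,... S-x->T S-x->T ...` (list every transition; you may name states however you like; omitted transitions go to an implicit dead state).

start=S0 accept=S7,S8 S0-p->S1 S0-q->S2 S1-p->S3 S1-q->S4 S2-p->S5 S2-q->S6 S3-p->S3 S3-q->S4 S4-p->S5 S4-q->S7 S5-p->S3 S5-q->S4 S6-p->S5 S6-q->S6 S7-p->S8 S7-q->S7 S8-p->S9 S8-q->S10 S9-p->S9 S9-q->S10 S10-p->S8 S10-q->S7

Run two small machines in parallel and take their product. The first has 7 states tracking the last 2 symbols read; the second has 4 states tracking whether and how much of `pqq` has been seen. A product state is a pair (one from each), accepting exactly when both do.
With 11 states:
          p    q  
>  S0     S1   S2 
   S1     S3   S4 
   S2     S5   S6 
   S3     S3   S4 
   S4     S5   S7 
   S5     S3   S4 
   S6     S5   S6 
 * S7     S8   S7 
 * S8     S9  S10 
   S9     S9  S10 
   S10    S8   S7 
(> = start, * = accepting)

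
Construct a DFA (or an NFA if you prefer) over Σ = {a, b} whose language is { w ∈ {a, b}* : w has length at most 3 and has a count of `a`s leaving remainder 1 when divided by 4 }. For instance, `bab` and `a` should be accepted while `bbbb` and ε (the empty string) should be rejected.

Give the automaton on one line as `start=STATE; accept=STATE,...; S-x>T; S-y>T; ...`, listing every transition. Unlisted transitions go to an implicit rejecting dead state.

Run two small machines in parallel and take their product. The first has 5 states tracking the input length, saturating at 4; the second has 4 states tracking the count of `a`s modulo 4. A product state is a pair (one from each), accepting exactly when both do. After merging equivalent states the machine shrinks.
7 states suffice.
        a   b  
>  q0   q1  q2 
 * q1   q3  q4 
   q2   q4  q5 
   q3   q3  q3 
 * q4   q3  q6 
   q5   q6  q3 
 * q6   q3  q3 
(> = start, * = accepting)

start=q0; accept=q1,q4,q6; q0-a>q1; q0-b>q2; q1-a>q3; q1-b>q4; q2-a>q4; q2-b>q5; q3-a>q3; q3-b>q3; q4-a>q3; q4-b>q6; q5-a>q6; q5-b>q3; q6-a>q3; q6-b>q3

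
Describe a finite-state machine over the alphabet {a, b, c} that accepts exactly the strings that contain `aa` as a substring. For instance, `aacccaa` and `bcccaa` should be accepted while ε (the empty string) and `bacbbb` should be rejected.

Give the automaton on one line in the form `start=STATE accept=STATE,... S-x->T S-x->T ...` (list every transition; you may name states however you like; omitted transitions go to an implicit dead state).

Track how much of `aa` has been matched so far: state q0 is no progress, q2 is the absorbing accept state reached once `aa` has occurred. Intermediate states record partial matches; on a mismatch, fall back to the longest reusable overlap.
3 states suffice.
        a   b   c  
>  q0   q1  q0  q0 
   q1   q2  q0  q0 
 * q2   q2  q2  q2 
(> = start, * = accepting)

start=q0 accept=q2 q0-a->q1 q0-b->q0 q0-c->q0 q1-a->q2 q1-b->q0 q1-c->q0 q2-a->q2 q2-b->q2 q2-c->q2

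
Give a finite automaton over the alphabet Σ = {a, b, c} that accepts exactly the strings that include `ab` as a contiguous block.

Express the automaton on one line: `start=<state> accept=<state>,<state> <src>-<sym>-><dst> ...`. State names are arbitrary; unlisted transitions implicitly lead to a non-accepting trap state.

start=S0 accept=S2 S0-a->S1 S0-b->S0 S0-c->S0 S1-a->S1 S1-b->S2 S1-c->S0 S2-a->S2 S2-b->S2 S2-c->S2

States S0..S1 record the length of the longest prefix of `ab` that matches the current input suffix. Reaching S2 means `ab` has been seen, and we stay there forever. Accept from S2.
A 3-state machine:
        a   b   c  
>  S0   S1  S0  S0 
   S1   S1  S2  S0 
 * S2   S2  S2  S2 
(> = start, * = accepting)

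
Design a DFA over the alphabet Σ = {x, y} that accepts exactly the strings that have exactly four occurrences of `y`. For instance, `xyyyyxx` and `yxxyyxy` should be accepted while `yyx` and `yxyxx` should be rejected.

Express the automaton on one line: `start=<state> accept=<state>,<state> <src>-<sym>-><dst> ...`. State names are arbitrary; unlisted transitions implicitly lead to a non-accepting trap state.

Count `y`s, saturating at 5: states q0 through q4 mean 0 through 4 `y`s seen; q5 means more than 4. Each `y` increments (capped at q5); other symbols loop. Accept from {q4}.
6 states suffice.
        x   y  
>  q0   q0  q1 
   q1   q1  q2 
   q2   q2  q3 
   q3   q3  q4 
 * q4   q4  q5 
   q5   q5  q5 
(> = start, * = accepting)

start=q0 accept=q4 q0-x->q0 q0-y->q1 q1-x->q1 q1-y->q2 q2-x->q2 q2-y->q3 q3-x->q3 q3-y->q4 q4-x->q4 q4-y->q5 q5-x->q5 q5-y->q5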